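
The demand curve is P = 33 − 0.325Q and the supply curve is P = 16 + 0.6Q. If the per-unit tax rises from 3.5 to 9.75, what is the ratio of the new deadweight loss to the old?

Competitive equilibrium: 33 − 0.325Q = 16 + 0.6Q → Q* = 18.3784, P* = 27.027.
For a per-unit tax t: ΔQ = t/0.925, so DWL = ½·t·(t/0.925) = t²/1.85.
At t = 3.5: DWL = 6.622. At t = 9.75: DWL = 51.385.
Ratio = (9.75/3.5)² = 7.760.

7.760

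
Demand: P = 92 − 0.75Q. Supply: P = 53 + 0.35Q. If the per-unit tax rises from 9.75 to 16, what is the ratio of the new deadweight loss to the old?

Competitive equilibrium: 92 − 0.75Q = 53 + 0.35Q → Q* = 35.4545, P* = 65.4091.
For a per-unit tax t: ΔQ = t/1.1, so DWL = ½·t·(t/1.1) = t²/2.2.
At t = 9.75: DWL = 43.210. At t = 16: DWL = 116.364.
Ratio = (16/9.75)² = 2.693.

2.693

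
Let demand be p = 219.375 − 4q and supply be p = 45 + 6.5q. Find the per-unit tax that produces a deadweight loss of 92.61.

44.1

Competitive equilibrium: 219.375 − 4q = 45 + 6.5q → q* = 16.6071, p* = 152.9464.
A tax t gives Δq = t/10.5 and wedge t, so DWL = t²/21.
t²/21 = 92.61 → t² = 1944.81 → t = 44.1.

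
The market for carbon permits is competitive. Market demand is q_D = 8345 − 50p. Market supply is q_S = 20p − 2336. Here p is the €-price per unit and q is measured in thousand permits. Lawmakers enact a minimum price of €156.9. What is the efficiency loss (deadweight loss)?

€1628.64 thousand

In inverse form: demand p = 166.9 − 0.02q, supply p = 116.8 + 0.05q.
Competitive equilibrium: 166.9 − 0.02q = 116.8 + 0.05q → q* = 715.7143, p* = 152.5857.
At the floor p = 156.9, quantity demanded = (166.9 − 156.9)/0.02 = 500.
Sellers' marginal cost at q' = 500: 116.8 + 0.05·500 = 141.8.
Δq = 715.7143 − 500 = 215.7143; wedge = 156.9 − 141.8 = 15.1.
The triangle = ½ × 215.7143 × 15.1 = €1628.64 thousand.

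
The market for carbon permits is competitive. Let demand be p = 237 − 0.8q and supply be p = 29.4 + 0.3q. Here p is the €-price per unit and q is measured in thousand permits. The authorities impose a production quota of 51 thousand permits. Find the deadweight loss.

Competitive equilibrium: 237 − 0.8q = 29.4 + 0.3q → q* = 188.7273, p* = 86.0182.
At q = 51: demand price = 237 − 0.8·51 = 196.2; supply price = 29.4 + 0.3·51 = 44.7.
Δq = 188.7273 − 51 = 137.7273; wedge = 196.2 − 44.7 = 151.5.
DWL = ½ × 137.7273 × 151.5 = €10432.84 thousand.

€10432.84 thousand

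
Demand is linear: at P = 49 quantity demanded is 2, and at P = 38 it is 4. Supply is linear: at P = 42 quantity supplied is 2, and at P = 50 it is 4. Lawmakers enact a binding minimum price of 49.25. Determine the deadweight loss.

Demand slope = (38 − 49)/(4 − 2) = −5.5, so P = 60 − 5.5Q.
Supply slope = (50 − 42)/(4 − 2) = 4, so P = 34 + 4Q.
Competitive equilibrium: 60 − 5.5Q = 34 + 4Q → Q* = 2.7368, P* = 44.9474.
At the floor P = 49.25, quantity demanded = (60 − 49.25)/5.5 = 1.9545.
Sellers' marginal cost at Q' = 1.9545: 34 + 4·1.9545 = 41.818.
ΔQ = 2.7368 − 1.9545 = 0.7823; wedge = 49.25 − 41.818 = 7.432.
DWL = ½ × 0.7823 × 7.432 = 2.91.

2.91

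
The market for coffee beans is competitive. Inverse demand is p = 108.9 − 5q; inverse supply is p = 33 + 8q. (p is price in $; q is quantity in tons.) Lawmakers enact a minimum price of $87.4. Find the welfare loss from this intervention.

$15.38

Competitive equilibrium: 108.9 − 5q = 33 + 8q → q* = 5.83846, p* = 79.70769.
At the floor p = 87.4, quantity demanded = (108.9 − 87.4)/5 = 4.3.
Sellers' marginal cost at q' = 4.3: 33 + 8·4.3 = 67.4.
Δq = 5.83846 − 4.3 = 1.53846; wedge = 87.4 − 67.4 = 20.
DWL = ½ × 1.53846 × 20 = $15.38.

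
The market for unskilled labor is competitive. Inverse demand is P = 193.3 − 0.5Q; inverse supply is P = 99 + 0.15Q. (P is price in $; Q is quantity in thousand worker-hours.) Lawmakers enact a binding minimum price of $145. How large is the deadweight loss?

$763.75 thousand

Competitive equilibrium: 193.3 − 0.5Q = 99 + 0.15Q → Q* = 145.0769, P* = 120.7615.
At the floor P = 145, quantity demanded = (193.3 − 145)/0.5 = 96.6.
Sellers' marginal cost at Q' = 96.6: 99 + 0.15·96.6 = 113.49.
ΔQ = 145.0769 − 96.6 = 48.4769; wedge = 145 − 113.49 = 31.51.
The triangle = ½ × 48.4769 × 31.51 = $763.75 thousand.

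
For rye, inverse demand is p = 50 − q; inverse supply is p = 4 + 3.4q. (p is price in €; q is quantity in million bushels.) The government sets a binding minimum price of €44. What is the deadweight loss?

€43.65 million

Competitive equilibrium: 50 − q = 4 + 3.4q → q* = 10.4545, p* = 39.5455.
At the floor p = 44, quantity demanded = (50 − 44)/1 = 6.
Sellers' marginal cost at q' = 6: 4 + 3.4·6 = 24.4.
Δq = 10.4545 − 6 = 4.4545; wedge = 44 − 24.4 = 19.6.
Welfare loss = ½ × 4.4545 × 19.6 = €43.65 million.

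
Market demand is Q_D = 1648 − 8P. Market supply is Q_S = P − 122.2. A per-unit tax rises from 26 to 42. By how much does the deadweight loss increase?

483.56

In inverse form: demand P = 206 − 0.125Q, supply P = 122.2 + Q.
Competitive equilibrium: 206 − 0.125Q = 122.2 + Q → Q* = 74.4889, P* = 196.6889.
For a per-unit tax t: ΔQ = t/1.125, so DWL = ½·t·(t/1.125) = t²/2.25.
At t = 26: DWL = 300.444. At t = 42: DWL = 784.
Increase = 784 − 300.444 = 483.56.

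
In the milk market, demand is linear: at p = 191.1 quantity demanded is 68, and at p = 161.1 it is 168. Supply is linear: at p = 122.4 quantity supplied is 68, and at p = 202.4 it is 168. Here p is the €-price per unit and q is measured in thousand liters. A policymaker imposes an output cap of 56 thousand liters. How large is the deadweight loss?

€3048.91 thousand

Demand slope = (161.1 − 191.1)/(168 − 68) = −0.3, so p = 211.5 − 0.3q.
Supply slope = (202.4 − 122.4)/(168 − 68) = 0.8, so p = 68 + 0.8q.
Competitive equilibrium: 211.5 − 0.3q = 68 + 0.8q → q* = 130.4545, p* = 172.3636.
At q = 56: demand price = 211.5 − 0.3·56 = 194.7; supply price = 68 + 0.8·56 = 112.8.
Δq = 130.4545 − 56 = 74.4545; wedge = 194.7 − 112.8 = 81.9.
DWL = ½ × 74.4545 × 81.9 = €3048.91 thousand.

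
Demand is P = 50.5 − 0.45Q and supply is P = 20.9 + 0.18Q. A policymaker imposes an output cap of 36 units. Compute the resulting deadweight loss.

38.01

Competitive equilibrium: 50.5 − 0.45Q = 20.9 + 0.18Q → Q* = 46.98413, P* = 29.35714.
At Q = 36: demand price = 50.5 − 0.45·36 = 34.3; supply price = 20.9 + 0.18·36 = 27.38.
ΔQ = 46.98413 − 36 = 10.98413; wedge = 34.3 − 27.38 = 6.92.
The triangle = ½ × 10.98413 × 6.92 = 38.01.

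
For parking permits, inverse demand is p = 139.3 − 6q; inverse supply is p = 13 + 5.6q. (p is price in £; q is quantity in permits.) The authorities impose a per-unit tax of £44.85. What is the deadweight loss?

£86.70

Competitive equilibrium: 139.3 − 6q = 13 + 5.6q → q* = 10.8879, p* = 73.9724.
With the tax, the buyer price exceeds the seller price by 44.85: (139.3 − 6q) − (13 + 5.6q) = 44.85 → q' = 7.0216.
Δq = 10.8879 − 7.0216 = 3.8663; the wedge equals the tax, 44.85.
Deadweight loss = ½ × 3.8663 × 44.85 = £86.70.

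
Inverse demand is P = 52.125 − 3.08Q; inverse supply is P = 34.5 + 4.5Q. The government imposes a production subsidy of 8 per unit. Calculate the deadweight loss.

4.22

Competitive equilibrium: 52.125 − 3.08Q = 34.5 + 4.5Q → Q* = 2.3252, P* = 44.9634.
The subsidy lowers effective supply by 8: P = 26.5 + 4.5Q.
New quantity: 52.125 − 3.08Q = 26.5 + 4.5Q → Q' = 3.3806.
Overproduction ΔQ = 3.3806 − 2.3252 = 1.0554; wedge = subsidy = 8.
Welfare loss = ½ × 1.0554 × 8 = 4.22.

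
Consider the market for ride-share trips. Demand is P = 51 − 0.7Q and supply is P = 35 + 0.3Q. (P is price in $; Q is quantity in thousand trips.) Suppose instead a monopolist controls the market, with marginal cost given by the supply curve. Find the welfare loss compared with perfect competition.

$21.70 thousand

Competitive equilibrium: 51 − 0.7Q = 35 + 0.3Q → Q* = 16, P* = 39.8.
Marginal revenue: MR = 51 − 1.4Q. Set MR = MC: 51 − 1.4Q = 35 + 0.3Q → Q_m = 9.4118.
Price P_m = 51 − 0.7·9.4118 = 44.4117; MC(Q_m) = 35 + 0.3·9.4118 = 37.8235.
Competitive Q* = 16, so ΔQ = 6.5882; wedge = 44.4117 − 37.8235 = 6.5882.
DWL = ½ × 6.5882 × 6.5882 = $21.70 thousand.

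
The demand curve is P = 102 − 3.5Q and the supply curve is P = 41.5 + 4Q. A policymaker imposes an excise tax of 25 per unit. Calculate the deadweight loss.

Competitive equilibrium: 102 − 3.5Q = 41.5 + 4Q → Q* = 8.0667, P* = 73.7667.
With the tax, the buyer price exceeds the seller price by 25: (102 − 3.5Q) − (41.5 + 4Q) = 25 → Q' = 4.7333.
ΔQ = 8.0667 − 4.7333 = 3.3334; the wedge equals the tax, 25.
DWL = ½ × 3.3334 × 25 = 41.67.

41.67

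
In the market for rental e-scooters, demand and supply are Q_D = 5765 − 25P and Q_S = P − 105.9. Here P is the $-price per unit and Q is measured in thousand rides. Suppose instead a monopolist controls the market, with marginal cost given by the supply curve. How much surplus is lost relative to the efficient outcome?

$10.26 thousand

In inverse form: demand P = 230.6 − 0.04Q, supply P = 105.9 + Q.
Competitive equilibrium: 230.6 − 0.04Q = 105.9 + Q → Q* = 119.90385, P* = 225.80385.
Marginal revenue: MR = 230.6 − 0.08Q. Set MR = MC: 230.6 − 0.08Q = 105.9 + Q → Q_m = 115.46296.
Price P_m = 230.6 − 0.04·115.46296 = 225.98148; MC(Q_m) = 105.9 + 1·115.46296 = 221.36296.
Competitive Q* = 119.90385, so ΔQ = 4.44089; wedge = 225.98148 − 221.36296 = 4.61852.
Deadweight loss = ½ × 4.44089 × 4.61852 = $10.26 thousand.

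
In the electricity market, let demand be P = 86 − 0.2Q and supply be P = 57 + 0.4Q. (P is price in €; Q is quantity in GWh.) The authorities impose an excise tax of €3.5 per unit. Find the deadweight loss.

€10.21

Competitive equilibrium: 86 − 0.2Q = 57 + 0.4Q → Q* = 48.3333, P* = 76.3333.
With the tax, the buyer price exceeds the seller price by 3.5: (86 − 0.2Q) − (57 + 0.4Q) = 3.5 → Q' = 42.5.
ΔQ = 48.3333 − 42.5 = 5.8333; the wedge equals the tax, 3.5.
The triangle = ½ × 5.8333 × 3.5 = €10.21.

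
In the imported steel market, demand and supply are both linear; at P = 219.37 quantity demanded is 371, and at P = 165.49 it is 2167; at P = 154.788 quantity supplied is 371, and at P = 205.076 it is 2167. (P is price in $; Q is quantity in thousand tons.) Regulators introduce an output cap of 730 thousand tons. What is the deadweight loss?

$16508.08 thousand

Demand slope = (165.49 − 219.37)/(2167 − 371) = −0.03, so P = 230.5 − 0.03Q.
Supply slope = (205.076 − 154.788)/(2167 − 371) = 0.028, so P = 144.4 + 0.028Q.
Competitive equilibrium: 230.5 − 0.03Q = 144.4 + 0.028Q → Q* = 1484.4828, P* = 185.9655.
At Q = 730: demand price = 230.5 − 0.03·730 = 208.6; supply price = 144.4 + 0.028·730 = 164.84.
ΔQ = 1484.4828 − 730 = 754.4828; wedge = 208.6 − 164.84 = 43.76.
Deadweight loss = ½ × 754.4828 × 43.76 = $16508.08 thousand.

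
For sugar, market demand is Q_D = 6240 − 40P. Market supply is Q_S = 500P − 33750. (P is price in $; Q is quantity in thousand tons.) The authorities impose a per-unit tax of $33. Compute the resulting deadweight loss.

$20166.67 thousand

In inverse form: demand P = 156 − 0.025Q, supply P = 67.5 + 0.002Q.
Competitive equilibrium: 156 − 0.025Q = 67.5 + 0.002Q → Q* = 3277.7778, P* = 74.0556.
With the tax, the buyer price exceeds the seller price by 33: (156 − 0.025Q) − (67.5 + 0.002Q) = 33 → Q' = 2055.5556.
ΔQ = 3277.7778 − 2055.5556 = 1222.2222; the wedge equals the tax, 33.
Welfare loss = ½ × 1222.2222 × 33 = $20166.67 thousand.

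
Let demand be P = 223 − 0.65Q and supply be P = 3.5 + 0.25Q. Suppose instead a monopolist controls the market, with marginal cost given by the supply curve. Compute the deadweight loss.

4707.17

Competitive equilibrium: 223 − 0.65Q = 3.5 + 0.25Q → Q* = 243.8889, P* = 64.4722.
Marginal revenue: MR = 223 − 1.3Q. Set MR = MC: 223 − 1.3Q = 3.5 + 0.25Q → Q_m = 141.6129.
Price P_m = 223 − 0.65·141.6129 = 130.9516; MC(Q_m) = 3.5 + 0.25·141.6129 = 38.9032.
Competitive Q* = 243.8889, so ΔQ = 102.276; wedge = 130.9516 − 38.9032 = 92.0484.
Welfare loss = ½ × 102.276 × 92.0484 = 4707.17.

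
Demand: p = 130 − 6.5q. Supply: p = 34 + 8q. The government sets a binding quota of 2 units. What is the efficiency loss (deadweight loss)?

Competitive equilibrium: 130 − 6.5q = 34 + 8q → q* = 6.6207, p* = 86.9655.
At q = 2: demand price = 130 − 6.5·2 = 117; supply price = 34 + 8·2 = 50.
Δq = 6.6207 − 2 = 4.6207; wedge = 117 − 50 = 67.
Deadweight loss = ½ × 4.6207 × 67 = 154.79.

154.79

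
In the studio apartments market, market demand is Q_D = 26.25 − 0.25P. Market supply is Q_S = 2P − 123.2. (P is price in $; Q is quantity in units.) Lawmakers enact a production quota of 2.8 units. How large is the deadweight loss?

In inverse form: demand P = 105 − 4Q, supply P = 61.6 + 0.5Q.
Competitive equilibrium: 105 − 4Q = 61.6 + 0.5Q → Q* = 9.6444, P* = 66.4222.
At Q = 2.8: demand price = 105 − 4·2.8 = 93.8; supply price = 61.6 + 0.5·2.8 = 63.
ΔQ = 9.6444 − 2.8 = 6.8444; wedge = 93.8 − 63 = 30.8.
Deadweight loss = ½ × 6.8444 × 30.8 = $105.40.

$105.40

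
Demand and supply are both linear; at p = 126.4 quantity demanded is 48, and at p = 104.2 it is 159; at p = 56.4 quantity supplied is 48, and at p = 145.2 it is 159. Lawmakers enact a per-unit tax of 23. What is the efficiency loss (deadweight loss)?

Demand slope = (104.2 − 126.4)/(159 − 48) = −0.2, so p = 136 − 0.2q.
Supply slope = (145.2 − 56.4)/(159 − 48) = 0.8, so p = 18 + 0.8q.
Competitive equilibrium: 136 − 0.2q = 18 + 0.8q → q* = 118, p* = 112.4.
With the tax, the buyer price exceeds the seller price by 23: (136 − 0.2q) − (18 + 0.8q) = 23 → q' = 95.
Δq = 118 − 95 = 23; the wedge equals the tax, 23.
DWL = ½ × 23 × 23 = 264.50.

264.50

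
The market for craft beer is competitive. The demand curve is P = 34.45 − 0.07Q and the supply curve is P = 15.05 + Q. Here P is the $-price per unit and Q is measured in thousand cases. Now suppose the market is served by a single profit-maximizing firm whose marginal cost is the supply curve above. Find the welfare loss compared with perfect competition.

Competitive equilibrium: 34.45 − 0.07Q = 15.05 + Q → Q* = 18.1308, P* = 33.1808.
Marginal revenue: MR = 34.45 − 0.14Q. Set MR = MC: 34.45 − 0.14Q = 15.05 + Q → Q_m = 17.0175.
Price P_m = 34.45 − 0.07·17.0175 = 33.2588; MC(Q_m) = 15.05 + 1·17.0175 = 32.0675.
Competitive Q* = 18.1308, so ΔQ = 1.1133; wedge = 33.2588 − 32.0675 = 1.1913.
Deadweight loss = ½ × 1.1133 × 1.1913 = $0.66 thousand.

$0.66 thousand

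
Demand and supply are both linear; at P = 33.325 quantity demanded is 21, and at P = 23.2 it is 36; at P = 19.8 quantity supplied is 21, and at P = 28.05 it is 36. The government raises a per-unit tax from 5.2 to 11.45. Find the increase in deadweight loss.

42.47

Demand slope = (23.2 − 33.325)/(36 − 21) = −0.675, so P = 47.5 − 0.675Q.
Supply slope = (28.05 − 19.8)/(36 − 21) = 0.55, so P = 8.25 + 0.55Q.
Competitive equilibrium: 47.5 − 0.675Q = 8.25 + 0.55Q → Q* = 32.0408, P* = 25.8724.
For a per-unit tax t: ΔQ = t/1.225, so DWL = ½·t·(t/1.225) = t²/2.45.
At t = 5.2: DWL = 11.037. At t = 11.45: DWL = 53.511.
Increase = 53.511 − 11.037 = 42.47.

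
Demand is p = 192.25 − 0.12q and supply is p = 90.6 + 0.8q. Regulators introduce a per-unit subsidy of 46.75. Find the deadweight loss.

Competitive equilibrium: 192.25 − 0.12q = 90.6 + 0.8q → q* = 110.4891, p* = 178.9913.
The subsidy lowers effective supply by 46.75: p = 43.85 + 0.8q.
New quantity: 192.25 − 0.12q = 43.85 + 0.8q → q' = 161.3043.
Overproduction Δq = 161.3043 − 110.4891 = 50.8152; wedge = subsidy = 46.75.
Deadweight loss = ½ × 50.8152 × 46.75 = 1187.81.

1187.81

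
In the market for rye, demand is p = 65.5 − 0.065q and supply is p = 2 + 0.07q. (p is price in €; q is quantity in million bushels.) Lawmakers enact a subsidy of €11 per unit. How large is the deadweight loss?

€448.15 million

Competitive equilibrium: 65.5 − 0.065q = 2 + 0.07q → q* = 470.3704, p* = 34.9259.
The subsidy lowers effective supply by 11: p = 0.07q − 9.
New quantity: 65.5 − 0.065q = 0.07q − 9 → q' = 551.8519.
Overproduction Δq = 551.8519 − 470.3704 = 81.4815; wedge = subsidy = 11.
Welfare loss = ½ × 81.4815 × 11 = €448.15 million.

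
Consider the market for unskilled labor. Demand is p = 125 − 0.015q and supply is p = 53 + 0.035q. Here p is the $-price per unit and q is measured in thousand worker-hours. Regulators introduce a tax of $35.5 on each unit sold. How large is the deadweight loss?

Competitive equilibrium: 125 − 0.015q = 53 + 0.035q → q* = 1440, p* = 103.4.
With the tax, the buyer price exceeds the seller price by 35.5: (125 − 0.015q) − (53 + 0.035q) = 35.5 → q' = 730.
Δq = 1440 − 730 = 710; the wedge equals the tax, 35.5.
The triangle = ½ × 710 × 35.5 = $12602.50 thousand.

$12602.50 thousand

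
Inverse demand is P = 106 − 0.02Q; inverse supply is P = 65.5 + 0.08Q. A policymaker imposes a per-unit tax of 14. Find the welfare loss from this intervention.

Competitive equilibrium: 106 − 0.02Q = 65.5 + 0.08Q → Q* = 405, P* = 97.9.
With the tax, the buyer price exceeds the seller price by 14: (106 − 0.02Q) − (65.5 + 0.08Q) = 14 → Q' = 265.
ΔQ = 405 − 265 = 140; the wedge equals the tax, 14.
The triangle = ½ × 140 × 14 = 980.

980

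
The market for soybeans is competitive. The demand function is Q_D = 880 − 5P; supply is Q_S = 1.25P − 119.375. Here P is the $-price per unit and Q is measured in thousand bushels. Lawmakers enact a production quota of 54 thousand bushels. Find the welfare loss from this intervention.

$351.125 thousand

In inverse form: demand P = 176 − 0.2Q, supply P = 95.5 + 0.8Q.
Competitive equilibrium: 176 − 0.2Q = 95.5 + 0.8Q → Q* = 80.5, P* = 159.9.
At Q = 54: demand price = 176 − 0.2·54 = 165.2; supply price = 95.5 + 0.8·54 = 138.7.
ΔQ = 80.5 − 54 = 26.5; wedge = 165.2 − 138.7 = 26.5.
Welfare loss = ½ × 26.5 × 26.5 = $351.125 thousand.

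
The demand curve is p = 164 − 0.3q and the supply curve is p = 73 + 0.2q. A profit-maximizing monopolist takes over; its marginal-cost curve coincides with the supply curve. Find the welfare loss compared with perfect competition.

1164.52

Competitive equilibrium: 164 − 0.3q = 73 + 0.2q → q* = 182, p* = 109.4.
Marginal revenue: MR = 164 − 0.6q. Set MR = MC: 164 − 0.6q = 73 + 0.2q → q_m = 113.75.
Price p_m = 164 − 0.3·113.75 = 129.875; MC(q_m) = 73 + 0.2·113.75 = 95.75.
Competitive q* = 182, so Δq = 68.25; wedge = 129.875 − 95.75 = 34.125.
DWL = ½ × 68.25 × 34.125 = 1164.52.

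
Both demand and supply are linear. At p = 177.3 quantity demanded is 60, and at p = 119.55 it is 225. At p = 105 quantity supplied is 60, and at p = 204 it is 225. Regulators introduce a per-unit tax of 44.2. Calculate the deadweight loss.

Demand slope = (119.55 − 177.3)/(225 − 60) = −0.35, so p = 198.3 − 0.35q.
Supply slope = (204 − 105)/(225 − 60) = 0.6, so p = 69 + 0.6q.
Competitive equilibrium: 198.3 − 0.35q = 69 + 0.6q → q* = 136.1053, p* = 150.6632.
With the tax, the buyer price exceeds the seller price by 44.2: (198.3 − 0.35q) − (69 + 0.6q) = 44.2 → q' = 89.5789.
Δq = 136.1053 − 89.5789 = 46.5264; the wedge equals the tax, 44.2.
The triangle = ½ × 46.5264 × 44.2 = 1028.23.

1028.23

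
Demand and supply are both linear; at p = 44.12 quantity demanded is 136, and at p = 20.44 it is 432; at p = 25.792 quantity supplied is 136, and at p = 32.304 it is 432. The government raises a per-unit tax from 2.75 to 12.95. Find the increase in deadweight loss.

Demand slope = (20.44 − 44.12)/(432 − 136) = −0.08, so p = 55 − 0.08q.
Supply slope = (32.304 − 25.792)/(432 − 136) = 0.022, so p = 22.8 + 0.022q.
Competitive equilibrium: 55 − 0.08q = 22.8 + 0.022q → q* = 315.6863, p* = 29.7451.
For a per-unit tax t: Δq = t/0.102, so DWL = ½·t·(t/0.102) = t²/0.204.
At t = 2.75: DWL = 37.071. At t = 12.95: DWL = 822.071.
Increase = 822.071 − 37.071 = 785.

785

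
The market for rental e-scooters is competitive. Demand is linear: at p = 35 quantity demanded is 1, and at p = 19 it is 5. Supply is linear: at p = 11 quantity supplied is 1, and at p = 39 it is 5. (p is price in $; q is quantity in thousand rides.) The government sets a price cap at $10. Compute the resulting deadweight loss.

$29.72 thousand

Demand slope = (19 − 35)/(5 − 1) = −4, so p = 39 − 4q.
Supply slope = (39 − 11)/(5 − 1) = 7, so p = 4 + 7q.
Competitive equilibrium: 39 − 4q = 4 + 7q → q* = 3.1818, p* = 26.2727.
At the ceiling p = 10, quantity supplied = (10 − 4)/7 = 0.8571.
Willingness to pay at q' = 0.8571: 39 − 4·0.8571 = 35.5716.
Δq = 3.1818 − 0.8571 = 2.3247; wedge = 35.5716 − 10 = 25.5716.
Welfare loss = ½ × 2.3247 × 25.5716 = $29.72 thousand.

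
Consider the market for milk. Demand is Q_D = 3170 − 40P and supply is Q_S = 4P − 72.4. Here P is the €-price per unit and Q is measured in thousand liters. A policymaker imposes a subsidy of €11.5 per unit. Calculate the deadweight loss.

€240.45 thousand

In inverse form: demand P = 79.25 − 0.025Q, supply P = 18.1 + 0.25Q.
Competitive equilibrium: 79.25 − 0.025Q = 18.1 + 0.25Q → Q* = 222.3636, P* = 73.6909.
The subsidy lowers effective supply by 11.5: P = 6.6 + 0.25Q.
New quantity: 79.25 − 0.025Q = 6.6 + 0.25Q → Q' = 264.1818.
Overproduction ΔQ = 264.1818 − 222.3636 = 41.8182; wedge = subsidy = 11.5.
DWL = ½ × 41.8182 × 11.5 = €240.45 thousand.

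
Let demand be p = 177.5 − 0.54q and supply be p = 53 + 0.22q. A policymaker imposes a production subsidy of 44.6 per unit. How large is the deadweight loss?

Competitive equilibrium: 177.5 − 0.54q = 53 + 0.22q → q* = 163.8158, p* = 89.0395.
The subsidy lowers effective supply by 44.6: p = 8.4 + 0.22q.
New quantity: 177.5 − 0.54q = 8.4 + 0.22q → q' = 222.5.
Overproduction Δq = 222.5 − 163.8158 = 58.6842; wedge = subsidy = 44.6.
DWL = ½ × 58.6842 × 44.6 = 1308.66.

1308.66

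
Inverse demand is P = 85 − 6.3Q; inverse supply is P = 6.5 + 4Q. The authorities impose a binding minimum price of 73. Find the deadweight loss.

Competitive equilibrium: 85 − 6.3Q = 6.5 + 4Q → Q* = 7.6214, P* = 36.9854.
At the floor P = 73, quantity demanded = (85 − 73)/6.3 = 1.9048.
Sellers' marginal cost at Q' = 1.9048: 6.5 + 4·1.9048 = 14.1192.
ΔQ = 7.6214 − 1.9048 = 5.7166; wedge = 73 − 14.1192 = 58.8808.
The triangle = ½ × 5.7166 × 58.8808 = 168.30.

168.30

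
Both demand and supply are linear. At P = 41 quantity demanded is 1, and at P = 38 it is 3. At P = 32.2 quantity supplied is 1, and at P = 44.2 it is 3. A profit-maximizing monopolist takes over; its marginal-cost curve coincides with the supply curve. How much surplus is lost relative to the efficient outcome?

Demand slope = (38 − 41)/(3 − 1) = −1.5, so P = 42.5 − 1.5Q.
Supply slope = (44.2 − 32.2)/(3 − 1) = 6, so P = 26.2 + 6Q.
Competitive equilibrium: 42.5 − 1.5Q = 26.2 + 6Q → Q* = 2.1733, P* = 39.24.
Marginal revenue: MR = 42.5 − 3Q. Set MR = MC: 42.5 − 3Q = 26.2 + 6Q → Q_m = 1.8111.
Price P_m = 42.5 − 1.5·1.8111 = 39.7834; MC(Q_m) = 26.2 + 6·1.8111 = 37.0666.
Competitive Q* = 2.1733, so ΔQ = 0.3622; wedge = 39.7834 − 37.0666 = 2.7168.
Deadweight loss = ½ × 0.3622 × 2.7168 = 0.49.

0.49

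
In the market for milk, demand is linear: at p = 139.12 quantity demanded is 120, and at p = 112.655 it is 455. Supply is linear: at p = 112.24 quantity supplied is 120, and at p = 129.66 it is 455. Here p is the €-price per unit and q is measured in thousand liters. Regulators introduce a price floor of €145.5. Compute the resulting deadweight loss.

Demand slope = (112.655 − 139.12)/(455 − 120) = −0.079, so p = 148.6 − 0.079q.
Supply slope = (129.66 − 112.24)/(455 − 120) = 0.052, so p = 106 + 0.052q.
Competitive equilibrium: 148.6 − 0.079q = 106 + 0.052q → q* = 325.1908, p* = 122.9099.
At the floor p = 145.5, quantity demanded = (148.6 − 145.5)/0.079 = 39.2405.
Sellers' marginal cost at q' = 39.2405: 106 + 0.052·39.2405 = 108.0405.
Δq = 325.1908 − 39.2405 = 285.9503; wedge = 145.5 − 108.0405 = 37.4595.
Welfare loss = ½ × 285.9503 × 37.4595 = €5355.78 thousand.

€5355.78 thousand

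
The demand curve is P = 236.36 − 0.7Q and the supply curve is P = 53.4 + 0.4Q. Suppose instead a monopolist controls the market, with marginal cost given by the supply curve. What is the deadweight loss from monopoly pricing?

2301.13

Competitive equilibrium: 236.36 − 0.7Q = 53.4 + 0.4Q → Q* = 166.3273, P* = 119.9309.
Marginal revenue: MR = 236.36 − 1.4Q. Set MR = MC: 236.36 − 1.4Q = 53.4 + 0.4Q → Q_m = 101.6444.
Price P_m = 236.36 − 0.7·101.6444 = 165.2089; MC(Q_m) = 53.4 + 0.4·101.6444 = 94.0578.
Competitive Q* = 166.3273, so ΔQ = 64.6829; wedge = 165.2089 − 94.0578 = 71.1511.
Deadweight loss = ½ × 64.6829 × 71.1511 = 2301.13.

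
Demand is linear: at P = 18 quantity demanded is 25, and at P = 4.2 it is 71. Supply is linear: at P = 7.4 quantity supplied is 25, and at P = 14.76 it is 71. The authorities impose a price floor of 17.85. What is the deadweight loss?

116.89

Demand slope = (4.2 − 18)/(71 − 25) = −0.3, so P = 25.5 − 0.3Q.
Supply slope = (14.76 − 7.4)/(71 − 25) = 0.16, so P = 3.4 + 0.16Q.
Competitive equilibrium: 25.5 − 0.3Q = 3.4 + 0.16Q → Q* = 48.0435, P* = 11.087.
At the floor P = 17.85, quantity demanded = (25.5 − 17.85)/0.3 = 25.5.
Sellers' marginal cost at Q' = 25.5: 3.4 + 0.16·25.5 = 7.48.
ΔQ = 48.0435 − 25.5 = 22.5435; wedge = 17.85 − 7.48 = 10.37.
The triangle = ½ × 22.5435 × 10.37 = 116.89.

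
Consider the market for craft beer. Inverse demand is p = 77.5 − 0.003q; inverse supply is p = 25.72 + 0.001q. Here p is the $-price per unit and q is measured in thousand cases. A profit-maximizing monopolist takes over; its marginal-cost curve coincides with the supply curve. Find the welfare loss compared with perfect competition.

$61557.44 thousand

Competitive equilibrium: 77.5 − 0.003q = 25.72 + 0.001q → q* = 12945, p* = 38.665.
Marginal revenue: MR = 77.5 − 0.006q. Set MR = MC: 77.5 − 0.006q = 25.72 + 0.001q → q_m = 7397.14286.
Price p_m = 77.5 − 0.003·7397.14286 = 55.30857; MC(q_m) = 25.72 + 0.001·7397.14286 = 33.11714.
Competitive q* = 12945, so Δq = 5547.85714; wedge = 55.30857 − 33.11714 = 22.19143.
Welfare loss = ½ × 5547.85714 × 22.19143 = $61557.44 thousand.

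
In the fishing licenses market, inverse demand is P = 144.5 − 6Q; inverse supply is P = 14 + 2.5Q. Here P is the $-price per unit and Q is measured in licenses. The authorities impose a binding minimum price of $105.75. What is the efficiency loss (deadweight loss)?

Competitive equilibrium: 144.5 − 6Q = 14 + 2.5Q → Q* = 15.3529, P* = 52.3824.
At the floor P = 105.75, quantity demanded = (144.5 − 105.75)/6 = 6.4583.
Sellers' marginal cost at Q' = 6.4583: 14 + 2.5·6.4583 = 30.1458.
ΔQ = 15.3529 − 6.4583 = 8.8946; wedge = 105.75 − 30.1458 = 75.6042.
The triangle = ½ × 8.8946 × 75.6042 = $336.23.

$336.23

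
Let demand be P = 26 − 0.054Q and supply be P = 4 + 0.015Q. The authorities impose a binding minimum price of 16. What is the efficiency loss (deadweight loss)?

616.30

Competitive equilibrium: 26 − 0.054Q = 4 + 0.015Q → Q* = 318.8406, P* = 8.7826.
At the floor P = 16, quantity demanded = (26 − 16)/0.054 = 185.1852.
Sellers' marginal cost at Q' = 185.1852: 4 + 0.015·185.1852 = 6.7778.
ΔQ = 318.8406 − 185.1852 = 133.6554; wedge = 16 − 6.7778 = 9.2222.
The triangle = ½ × 133.6554 × 9.2222 = 616.30.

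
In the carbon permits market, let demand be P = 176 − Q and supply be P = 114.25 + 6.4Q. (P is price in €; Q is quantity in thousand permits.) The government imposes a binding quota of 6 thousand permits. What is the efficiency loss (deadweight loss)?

€20.34 thousand

Competitive equilibrium: 176 − Q = 114.25 + 6.4Q → Q* = 8.3446, P* = 167.6554.
At Q = 6: demand price = 176 − 1·6 = 170; supply price = 114.25 + 6.4·6 = 152.65.
ΔQ = 8.3446 − 6 = 2.3446; wedge = 170 − 152.65 = 17.35.
The triangle = ½ × 2.3446 × 17.35 = €20.34 thousand.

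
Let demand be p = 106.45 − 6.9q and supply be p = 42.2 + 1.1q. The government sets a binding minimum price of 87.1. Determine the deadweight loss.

109.28

Competitive equilibrium: 106.45 − 6.9q = 42.2 + 1.1q → q* = 8.0313, p* = 51.0344.
At the floor p = 87.1, quantity demanded = (106.45 − 87.1)/6.9 = 2.8043.
Sellers' marginal cost at q' = 2.8043: 42.2 + 1.1·2.8043 = 45.2847.
Δq = 8.0313 − 2.8043 = 5.227; wedge = 87.1 − 45.2847 = 41.8153.
Welfare loss = ½ × 5.227 × 41.8153 = 109.28.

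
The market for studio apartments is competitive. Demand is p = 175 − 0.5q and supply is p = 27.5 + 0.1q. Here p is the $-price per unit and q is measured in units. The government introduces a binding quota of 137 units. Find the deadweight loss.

$3553.41

Competitive equilibrium: 175 − 0.5q = 27.5 + 0.1q → q* = 245.8333, p* = 52.0833.
At q = 137: demand price = 175 − 0.5·137 = 106.5; supply price = 27.5 + 0.1·137 = 41.2.
Δq = 245.8333 − 137 = 108.8333; wedge = 106.5 − 41.2 = 65.3.
Deadweight loss = ½ × 108.8333 × 65.3 = $3553.41.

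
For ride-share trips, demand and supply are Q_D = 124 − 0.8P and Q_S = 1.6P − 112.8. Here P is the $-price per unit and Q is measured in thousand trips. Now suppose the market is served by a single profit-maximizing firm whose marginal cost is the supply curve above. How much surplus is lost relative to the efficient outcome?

$304.65 thousand

In inverse form: demand P = 155 − 1.25Q, supply P = 70.5 + 0.625Q.
Competitive equilibrium: 155 − 1.25Q = 70.5 + 0.625Q → Q* = 45.0667, P* = 98.6667.
Marginal revenue: MR = 155 − 2.5Q. Set MR = MC: 155 − 2.5Q = 70.5 + 0.625Q → Q_m = 27.04.
Price P_m = 155 − 1.25·27.04 = 121.2; MC(Q_m) = 70.5 + 0.625·27.04 = 87.4.
Competitive Q* = 45.0667, so ΔQ = 18.0267; wedge = 121.2 − 87.4 = 33.8.
Deadweight loss = ½ × 18.0267 × 33.8 = $304.65 thousand.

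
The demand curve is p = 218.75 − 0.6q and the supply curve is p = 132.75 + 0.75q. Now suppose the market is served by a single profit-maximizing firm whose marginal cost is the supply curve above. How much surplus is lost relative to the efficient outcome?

259.34

Competitive equilibrium: 218.75 − 0.6q = 132.75 + 0.75q → q* = 63.7037, p* = 180.5278.
Marginal revenue: MR = 218.75 − 1.2q. Set MR = MC: 218.75 − 1.2q = 132.75 + 0.75q → q_m = 44.1026.
Price p_m = 218.75 − 0.6·44.1026 = 192.2884; MC(q_m) = 132.75 + 0.75·44.1026 = 165.827.
Competitive q* = 63.7037, so Δq = 19.6011; wedge = 192.2884 − 165.827 = 26.4614.
DWL = ½ × 19.6011 × 26.4614 = 259.34.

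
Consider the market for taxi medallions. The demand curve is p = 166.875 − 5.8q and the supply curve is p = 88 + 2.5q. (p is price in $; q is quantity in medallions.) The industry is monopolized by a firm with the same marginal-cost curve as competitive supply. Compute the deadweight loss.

$63.41

Competitive equilibrium: 166.875 − 5.8q = 88 + 2.5q → q* = 9.503, p* = 111.7575.
Marginal revenue: MR = 166.875 − 11.6q. Set MR = MC: 166.875 − 11.6q = 88 + 2.5q → q_m = 5.594.
Price p_m = 166.875 − 5.8·5.594 = 134.4298; MC(q_m) = 88 + 2.5·5.594 = 101.985.
Competitive q* = 9.503, so Δq = 3.909; wedge = 134.4298 − 101.985 = 32.4448.
The triangle = ½ × 3.909 × 32.4448 = $63.41.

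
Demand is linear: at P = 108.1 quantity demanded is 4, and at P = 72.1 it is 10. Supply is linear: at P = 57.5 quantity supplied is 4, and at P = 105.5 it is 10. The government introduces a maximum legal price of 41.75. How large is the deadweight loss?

218.19

Demand slope = (72.1 − 108.1)/(10 − 4) = −6, so P = 132.1 − 6Q.
Supply slope = (105.5 − 57.5)/(10 − 4) = 8, so P = 25.5 + 8Q.
Competitive equilibrium: 132.1 − 6Q = 25.5 + 8Q → Q* = 7.6143, P* = 86.4143.
At the ceiling P = 41.75, quantity supplied = (41.75 − 25.5)/8 = 2.0313.
Willingness to pay at Q' = 2.0313: 132.1 − 6·2.0313 = 119.9122.
ΔQ = 7.6143 − 2.0313 = 5.583; wedge = 119.9122 − 41.75 = 78.1622.
The triangle = ½ × 5.583 × 78.1622 = 218.19.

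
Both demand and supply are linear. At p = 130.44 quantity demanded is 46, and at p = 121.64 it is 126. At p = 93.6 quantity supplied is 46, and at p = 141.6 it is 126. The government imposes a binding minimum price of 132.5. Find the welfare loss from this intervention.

1770.18

Demand slope = (121.64 − 130.44)/(126 − 46) = −0.11, so p = 135.5 − 0.11q.
Supply slope = (141.6 − 93.6)/(126 − 46) = 0.6, so p = 66 + 0.6q.
Competitive equilibrium: 135.5 − 0.11q = 66 + 0.6q → q* = 97.8873, p* = 124.7324.
At the floor p = 132.5, quantity demanded = (135.5 − 132.5)/0.11 = 27.2727.
Sellers' marginal cost at q' = 27.2727: 66 + 0.6·27.2727 = 82.3636.
Δq = 97.8873 − 27.2727 = 70.6146; wedge = 132.5 − 82.3636 = 50.1364.
DWL = ½ × 70.6146 × 50.1364 = 1770.18.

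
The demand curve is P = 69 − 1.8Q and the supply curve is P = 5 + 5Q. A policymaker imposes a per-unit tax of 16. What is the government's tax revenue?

112.94

Competitive equilibrium: 69 − 1.8Q = 5 + 5Q → Q* = 9.4118, P* = 52.0588.
With the tax, the buyer price exceeds the seller price by 16: (69 − 1.8Q) − (5 + 5Q) = 16 → Q' = 7.0588.
Tax revenue = 16 × 7.0588 = 112.94.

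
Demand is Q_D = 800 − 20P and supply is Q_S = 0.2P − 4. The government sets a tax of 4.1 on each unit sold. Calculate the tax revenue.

In inverse form: demand P = 40 − 0.05Q, supply P = 20 + 5Q.
Competitive equilibrium: 40 − 0.05Q = 20 + 5Q → Q* = 3.9604, P* = 39.802.
With the tax, the buyer price exceeds the seller price by 4.1: (40 − 0.05Q) − (20 + 5Q) = 4.1 → Q' = 3.1485.
Tax revenue = 4.1 × 3.1485 = 12.91.

12.91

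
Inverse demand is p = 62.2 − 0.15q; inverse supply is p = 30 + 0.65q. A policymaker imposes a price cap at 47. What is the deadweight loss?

79.48

Competitive equilibrium: 62.2 − 0.15q = 30 + 0.65q → q* = 40.25, p* = 56.1625.
At the ceiling p = 47, quantity supplied = (47 − 30)/0.65 = 26.1538.
Willingness to pay at q' = 26.1538: 62.2 − 0.15·26.1538 = 58.2769.
Δq = 40.25 − 26.1538 = 14.0962; wedge = 58.2769 − 47 = 11.2769.
Deadweight loss = ½ × 14.0962 × 11.2769 = 79.48.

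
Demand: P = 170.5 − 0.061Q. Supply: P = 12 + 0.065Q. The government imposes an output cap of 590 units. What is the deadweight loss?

28106.77

Competitive equilibrium: 170.5 − 0.061Q = 12 + 0.065Q → Q* = 1257.9365, P* = 93.7659.
At Q = 590: demand price = 170.5 − 0.061·590 = 134.51; supply price = 12 + 0.065·590 = 50.35.
ΔQ = 1257.9365 − 590 = 667.9365; wedge = 134.51 − 50.35 = 84.16.
The triangle = ½ × 667.9365 × 84.16 = 28106.77.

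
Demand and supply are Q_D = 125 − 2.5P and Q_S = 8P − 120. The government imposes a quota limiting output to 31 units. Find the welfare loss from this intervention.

333.93

In inverse form: demand P = 50 − 0.4Q, supply P = 15 + 0.125Q.
Competitive equilibrium: 50 − 0.4Q = 15 + 0.125Q → Q* = 66.6667, P* = 23.3333.
At Q = 31: demand price = 50 − 0.4·31 = 37.6; supply price = 15 + 0.125·31 = 18.875.
ΔQ = 66.6667 − 31 = 35.6667; wedge = 37.6 − 18.875 = 18.725.
Welfare loss = ½ × 35.6667 × 18.725 = 333.93.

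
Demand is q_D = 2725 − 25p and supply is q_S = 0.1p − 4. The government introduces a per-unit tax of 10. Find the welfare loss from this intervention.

4.98

In inverse form: demand p = 109 − 0.04q, supply p = 40 + 10q.
Competitive equilibrium: 109 − 0.04q = 40 + 10q → q* = 6.8725, p* = 108.7251.
With the tax, the buyer price exceeds the seller price by 10: (109 − 0.04q) − (40 + 10q) = 10 → q' = 5.8765.
Δq = 6.8725 − 5.8765 = 0.996; the wedge equals the tax, 10.
Welfare loss = ½ × 0.996 × 10 = 4.98.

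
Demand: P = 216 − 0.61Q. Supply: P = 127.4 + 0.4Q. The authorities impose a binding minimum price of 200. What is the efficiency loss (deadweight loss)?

1909.62

Competitive equilibrium: 216 − 0.61Q = 127.4 + 0.4Q → Q* = 87.7228, P* = 162.4891.
At the floor P = 200, quantity demanded = (216 − 200)/0.61 = 26.2295.
Sellers' marginal cost at Q' = 26.2295: 127.4 + 0.4·26.2295 = 137.8918.
ΔQ = 87.7228 − 26.2295 = 61.4933; wedge = 200 − 137.8918 = 62.1082.
The triangle = ½ × 61.4933 × 62.1082 = 1909.62.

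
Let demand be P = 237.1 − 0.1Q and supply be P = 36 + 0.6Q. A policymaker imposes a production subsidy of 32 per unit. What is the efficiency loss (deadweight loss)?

731.43

Competitive equilibrium: 237.1 − 0.1Q = 36 + 0.6Q → Q* = 287.2857, P* = 208.3714.
The subsidy lowers effective supply by 32: P = 4 + 0.6Q.
New quantity: 237.1 − 0.1Q = 4 + 0.6Q → Q' = 333.
Overproduction ΔQ = 333 − 287.2857 = 45.7143; wedge = subsidy = 32.
The triangle = ½ × 45.7143 × 32 = 731.43.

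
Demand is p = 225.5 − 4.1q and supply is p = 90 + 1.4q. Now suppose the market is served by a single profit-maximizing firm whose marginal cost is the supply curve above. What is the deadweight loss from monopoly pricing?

304.45

Competitive equilibrium: 225.5 − 4.1q = 90 + 1.4q → q* = 24.6364, p* = 124.4909.
Marginal revenue: MR = 225.5 − 8.2q. Set MR = MC: 225.5 − 8.2q = 90 + 1.4q → q_m = 14.1146.
Price p_m = 225.5 − 4.1·14.1146 = 167.6301; MC(q_m) = 90 + 1.4·14.1146 = 109.7604.
Competitive q* = 24.6364, so Δq = 10.5218; wedge = 167.6301 − 109.7604 = 57.8697.
Welfare loss = ½ × 10.5218 × 57.8697 = 304.45.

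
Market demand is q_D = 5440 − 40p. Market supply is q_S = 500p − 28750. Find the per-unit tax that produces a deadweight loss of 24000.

In inverse form: demand p = 136 − 0.025q, supply p = 57.5 + 0.002q.
Competitive equilibrium: 136 − 0.025q = 57.5 + 0.002q → q* = 2907.4074, p* = 63.3148.
A tax t gives Δq = t/0.027 and wedge t, so DWL = t²/0.054.
t²/0.054 = 24000 → t² = 1296 → t = 36.

36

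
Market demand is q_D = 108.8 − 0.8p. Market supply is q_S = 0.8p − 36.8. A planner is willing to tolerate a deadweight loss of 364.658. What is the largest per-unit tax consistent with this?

In inverse form: demand p = 136 − 1.25q, supply p = 46 + 1.25q.
Competitive equilibrium: 136 − 1.25q = 46 + 1.25q → q* = 36, p* = 91.
A tax t gives Δq = t/2.5 and wedge t, so DWL = t²/5.
t²/5 = 364.658 → t² = 1823.29 → t = 42.7.

42.7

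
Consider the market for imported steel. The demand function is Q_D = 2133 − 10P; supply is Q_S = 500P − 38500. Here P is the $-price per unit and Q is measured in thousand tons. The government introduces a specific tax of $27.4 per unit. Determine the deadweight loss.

In inverse form: demand P = 213.3 − 0.1Q, supply P = 77 + 0.002Q.
Competitive equilibrium: 213.3 − 0.1Q = 77 + 0.002Q → Q* = 1336.2745, P* = 79.6725.
With the tax, the buyer price exceeds the seller price by 27.4: (213.3 − 0.1Q) − (77 + 0.002Q) = 27.4 → Q' = 1067.6471.
ΔQ = 1336.2745 − 1067.6471 = 268.6274; the wedge equals the tax, 27.4.
DWL = ½ × 268.6274 × 27.4 = $3680.20 thousand.

$3680.20 thousand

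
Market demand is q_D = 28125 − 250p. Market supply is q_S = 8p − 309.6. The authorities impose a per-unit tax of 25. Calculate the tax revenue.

9457.36

In inverse form: demand p = 112.5 − 0.004q, supply p = 38.7 + 0.125q.
Competitive equilibrium: 112.5 − 0.004q = 38.7 + 0.125q → q* = 572.09302, p* = 110.21163.
With the tax, the buyer price exceeds the seller price by 25: (112.5 − 0.004q) − (38.7 + 0.125q) = 25 → q' = 378.29457.
Tax revenue = 25 × 378.29457 = 9457.36.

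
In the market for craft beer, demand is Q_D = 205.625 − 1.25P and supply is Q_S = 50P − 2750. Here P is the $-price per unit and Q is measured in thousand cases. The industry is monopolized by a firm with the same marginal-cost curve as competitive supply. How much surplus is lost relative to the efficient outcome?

$1782.93 thousand

In inverse form: demand P = 164.5 − 0.8Q, supply P = 55 + 0.02Q.
Competitive equilibrium: 164.5 − 0.8Q = 55 + 0.02Q → Q* = 133.5366, P* = 57.6707.
Marginal revenue: MR = 164.5 − 1.6Q. Set MR = MC: 164.5 − 1.6Q = 55 + 0.02Q → Q_m = 67.5926.
Price P_m = 164.5 − 0.8·67.5926 = 110.4259; MC(Q_m) = 55 + 0.02·67.5926 = 56.3519.
Competitive Q* = 133.5366, so ΔQ = 65.944; wedge = 110.4259 − 56.3519 = 54.074.
The triangle = ½ × 65.944 × 54.074 = $1782.93 thousand.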